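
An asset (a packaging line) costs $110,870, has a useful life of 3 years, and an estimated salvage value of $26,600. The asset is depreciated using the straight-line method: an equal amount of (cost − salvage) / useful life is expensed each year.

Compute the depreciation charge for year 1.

Depreciable base = $110,870 − $26,600 = $84,270.
Annual expense = $84,270 / 3 = $28,090.

$28,090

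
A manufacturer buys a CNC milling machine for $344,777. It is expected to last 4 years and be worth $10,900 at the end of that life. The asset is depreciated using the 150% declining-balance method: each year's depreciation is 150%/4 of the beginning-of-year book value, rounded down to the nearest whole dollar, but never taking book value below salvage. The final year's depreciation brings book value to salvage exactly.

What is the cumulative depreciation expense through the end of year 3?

Depreciable base = $344,777 − $10,900 = $333,877.
Year 1: ⌊$344,777 × 150%/4⌋ = $129,291. Book value $215,486.
Year 2: ⌊$215,486 × 150%/4⌋ = $80,807. Book value $134,679.
Year 3: ⌊$134,679 × 150%/4⌋ = $50,504. Book value $84,175.
Accumulated through year 3 = $344,777 − $84,175 = $260,602.

$260,602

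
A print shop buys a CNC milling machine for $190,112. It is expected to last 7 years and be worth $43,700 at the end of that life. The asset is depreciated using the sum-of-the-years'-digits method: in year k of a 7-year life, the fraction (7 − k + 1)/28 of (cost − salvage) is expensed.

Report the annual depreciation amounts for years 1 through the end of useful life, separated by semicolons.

Depreciable base = $190,112 − $43,700 = $146,412.
Sum of the years' digits = 7+6+5+4+3+2+1 = 28.
Year 1: $146,412 × 7/28 = $36,603. Book value $153,509.
Year 2: $146,412 × 6/28 = $31,374. Book value $122,135.
Year 3: $146,412 × 5/28 = $26,145. Book value $95,990.
Year 4: $146,412 × 4/28 = $20,916. Book value $75,074.
Year 5: $146,412 × 3/28 = $15,687. Book value $59,387.
Year 6: $146,412 × 2/28 = $10,458. Book value $48,929.
Year 7: $146,412 × 1/28 = $5,229. Book value $43,700.

$36,603; $31,374; $26,145; $20,916; $15,687; $10,458; $5,229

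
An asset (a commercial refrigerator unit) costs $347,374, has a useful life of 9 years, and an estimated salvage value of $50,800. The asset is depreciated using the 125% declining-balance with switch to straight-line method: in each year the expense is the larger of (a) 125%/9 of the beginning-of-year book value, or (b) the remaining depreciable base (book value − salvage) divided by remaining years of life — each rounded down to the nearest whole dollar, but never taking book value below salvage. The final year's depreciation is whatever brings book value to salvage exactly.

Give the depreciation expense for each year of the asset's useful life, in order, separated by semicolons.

$48,246; $41,545; $35,775; $30,806; $28,040; $28,040; $28,040; $28,041; $28,041

Depreciable base = $347,374 − $50,800 = $296,574.
Year 1: DB = ⌊$347,374 × 125%/9⌋ = $48,246; SL = ⌊$296,574/9⌋ = $32,952 → take DB $48,246. Book value $299,128.
Year 2: DB = ⌊$299,128 × 125%/9⌋ = $41,545; SL = ⌊$248,328/8⌋ = $31,041 → take DB $41,545. Book value $257,583.
Year 3: DB = ⌊$257,583 × 125%/9⌋ = $35,775; SL = ⌊$206,783/7⌋ = $29,540 → take DB $35,775. Book value $221,808.
Year 4: DB = ⌊$221,808 × 125%/9⌋ = $30,806; SL = ⌊$171,008/6⌋ = $28,501 → take DB $30,806. Book value $191,002.
Year 5: DB = ⌊$191,002 × 125%/9⌋ = $26,528; SL = ⌊$140,202/5⌋ = $28,040 → take SL $28,040. Book value $162,962.
Year 6: DB = ⌊$162,962 × 125%/9⌋ = $22,633; SL = ⌊$112,162/4⌋ = $28,040 → take SL $28,040. Book value $134,922.
Year 7: DB = ⌊$134,922 × 125%/9⌋ = $18,739; SL = ⌊$84,122/3⌋ = $28,040 → take SL $28,040. Book value $106,882.
Year 8: DB = ⌊$106,882 × 125%/9⌋ = $14,844; SL = ⌊$56,082/2⌋ = $28,041 → take SL $28,041. Book value $78,841.
Year 9 (final): $78,841 − $50,800 = $28,041. Book value $50,800.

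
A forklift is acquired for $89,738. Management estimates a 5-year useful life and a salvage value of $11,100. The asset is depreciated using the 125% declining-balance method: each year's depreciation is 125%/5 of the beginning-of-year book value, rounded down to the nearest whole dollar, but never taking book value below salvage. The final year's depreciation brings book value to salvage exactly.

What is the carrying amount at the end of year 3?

$37,859

Depreciable base = $89,738 − $11,100 = $78,638.
Year 1: ⌊$89,738 × 125%/5⌋ = $22,434. Book value $67,304.
Year 2: ⌊$67,304 × 125%/5⌋ = $16,826. Book value $50,478.
Year 3: ⌊$50,478 × 125%/5⌋ = $12,619. Book value $37,859.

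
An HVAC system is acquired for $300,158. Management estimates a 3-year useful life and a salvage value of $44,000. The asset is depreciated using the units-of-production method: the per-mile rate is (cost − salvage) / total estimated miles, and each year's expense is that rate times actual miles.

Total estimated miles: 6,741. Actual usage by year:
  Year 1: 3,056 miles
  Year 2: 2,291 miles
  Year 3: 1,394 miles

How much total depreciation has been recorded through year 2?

Depreciable base = $300,158 − $44,000 = $256,158.
Rate = $256,158 / 6,741 miles = $38 per mile.
Year 1: 3,056 × $38 = $116,128. Book value $184,030.
Year 2: 2,291 × $38 = $87,058. Book value $96,972.
Accumulated through year 2 = $300,158 − $96,972 = $203,186.

$203,186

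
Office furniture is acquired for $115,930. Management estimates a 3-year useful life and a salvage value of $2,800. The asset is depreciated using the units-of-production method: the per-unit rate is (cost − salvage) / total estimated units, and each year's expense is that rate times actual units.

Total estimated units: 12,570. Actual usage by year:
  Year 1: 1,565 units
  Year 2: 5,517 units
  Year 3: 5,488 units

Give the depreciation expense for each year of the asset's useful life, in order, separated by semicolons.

$14,085; $49,653; $49,392

Depreciable base = $115,930 − $2,800 = $113,130.
Rate = $113,130 / 12,570 units = $9 per unit.
Year 1: 1,565 × $9 = $14,085. Book value $101,845.
Year 2: 5,517 × $9 = $49,653. Book value $52,192.
Year 3: 5,488 × $9 = $49,392. Book value $2,800.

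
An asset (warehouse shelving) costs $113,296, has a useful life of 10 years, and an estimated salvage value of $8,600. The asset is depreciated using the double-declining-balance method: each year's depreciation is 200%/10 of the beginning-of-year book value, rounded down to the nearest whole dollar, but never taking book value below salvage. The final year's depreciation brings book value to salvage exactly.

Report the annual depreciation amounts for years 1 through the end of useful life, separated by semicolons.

$22,659; $18,127; $14,502; $11,601; $9,281; $7,425; $5,940; $4,752; $3,801; $6,608

Depreciable base = $113,296 − $8,600 = $104,696.
Year 1: ⌊$113,296 × 200%/10⌋ = $22,659. Book value $90,637.
Year 2: ⌊$90,637 × 200%/10⌋ = $18,127. Book value $72,510.
Year 3: ⌊$72,510 × 200%/10⌋ = $14,502. Book value $58,008.
Year 4: ⌊$58,008 × 200%/10⌋ = $11,601. Book value $46,407.
Year 5: ⌊$46,407 × 200%/10⌋ = $9,281. Book value $37,126.
Year 6: ⌊$37,126 × 200%/10⌋ = $7,425. Book value $29,701.
Year 7: ⌊$29,701 × 200%/10⌋ = $5,940. Book value $23,761.
Year 8: ⌊$23,761 × 200%/10⌋ = $4,752. Book value $19,009.
Year 9: ⌊$19,009 × 200%/10⌋ = $3,801. Book value $15,208.
Year 10 (final): $15,208 − $8,600 = $6,608. Book value $8,600.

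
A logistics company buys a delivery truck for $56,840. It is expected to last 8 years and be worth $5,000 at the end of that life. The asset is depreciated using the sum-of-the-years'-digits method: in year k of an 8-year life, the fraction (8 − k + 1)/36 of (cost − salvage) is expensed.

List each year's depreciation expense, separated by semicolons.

$11,520; $10,080; $8,640; $7,200; $5,760; $4,320; $2,880; $1,440

Depreciable base = $56,840 − $5,000 = $51,840.
Sum of the years' digits = 8+7+6+5+4+3+2+1 = 36.
Year 1: $51,840 × 8/36 = $11,520. Book value $45,320.
Year 2: $51,840 × 7/36 = $10,080. Book value $35,240.
Year 3: $51,840 × 6/36 = $8,640. Book value $26,600.
Year 4: $51,840 × 5/36 = $7,200. Book value $19,400.
Year 5: $51,840 × 4/36 = $5,760. Book value $13,640.
Year 6: $51,840 × 3/36 = $4,320. Book value $9,320.
Year 7: $51,840 × 2/36 = $2,880. Book value $6,440.
Year 8: $51,840 × 1/36 = $1,440. Book value $5,000.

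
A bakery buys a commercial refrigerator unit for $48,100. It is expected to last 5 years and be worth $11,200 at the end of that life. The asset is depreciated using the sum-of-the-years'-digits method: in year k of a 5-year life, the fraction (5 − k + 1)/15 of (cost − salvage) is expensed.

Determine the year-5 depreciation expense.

$2,460

Depreciable base = $48,100 − $11,200 = $36,900.
Sum of the years' digits = 5+4+3+2+1 = 15.
Year 1: $36,900 × 5/15 = $12,300. Book value $35,800.
Year 2: $36,900 × 4/15 = $9,840. Book value $25,960.
Year 3: $36,900 × 3/15 = $7,380. Book value $18,580.
Year 4: $36,900 × 2/15 = $4,920. Book value $13,660.
Year 5: $36,900 × 1/15 = $2,460. Book value $11,200.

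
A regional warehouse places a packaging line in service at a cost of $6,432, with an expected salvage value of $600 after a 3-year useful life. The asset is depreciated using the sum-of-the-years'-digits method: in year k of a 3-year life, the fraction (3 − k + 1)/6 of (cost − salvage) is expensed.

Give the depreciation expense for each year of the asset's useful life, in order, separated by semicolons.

$2,916; $1,944; $972

Depreciable base = $6,432 − $600 = $5,832.
Sum of the years' digits = 3+2+1 = 6.
Year 1: $5,832 × 3/6 = $2,916. Book value $3,516.
Year 2: $5,832 × 2/6 = $1,944. Book value $1,572.
Year 3: $5,832 × 1/6 = $972. Book value $600.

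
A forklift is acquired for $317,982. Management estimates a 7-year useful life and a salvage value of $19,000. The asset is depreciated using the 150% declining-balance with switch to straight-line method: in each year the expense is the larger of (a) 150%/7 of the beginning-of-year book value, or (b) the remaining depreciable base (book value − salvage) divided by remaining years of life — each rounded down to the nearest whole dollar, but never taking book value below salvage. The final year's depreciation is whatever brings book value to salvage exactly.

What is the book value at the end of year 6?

$52,811

Depreciable base = $317,982 − $19,000 = $298,982.
Year 1: DB = ⌊$317,982 × 150%/7⌋ = $68,139; SL = ⌊$298,982/7⌋ = $42,711 → take DB $68,139. Book value $249,843.
Year 2: DB = ⌊$249,843 × 150%/7⌋ = $53,537; SL = ⌊$230,843/6⌋ = $38,473 → take DB $53,537. Book value $196,306.
Year 3: DB = ⌊$196,306 × 150%/7⌋ = $42,065; SL = ⌊$177,306/5⌋ = $35,461 → take DB $42,065. Book value $154,241.
Year 4: DB = ⌊$154,241 × 150%/7⌋ = $33,051; SL = ⌊$135,241/4⌋ = $33,810 → take SL $33,810. Book value $120,431.
Year 5: DB = ⌊$120,431 × 150%/7⌋ = $25,806; SL = ⌊$101,431/3⌋ = $33,810 → take SL $33,810. Book value $86,621.
Year 6: DB = ⌊$86,621 × 150%/7⌋ = $18,561; SL = ⌊$67,621/2⌋ = $33,810 → take SL $33,810. Book value $52,811.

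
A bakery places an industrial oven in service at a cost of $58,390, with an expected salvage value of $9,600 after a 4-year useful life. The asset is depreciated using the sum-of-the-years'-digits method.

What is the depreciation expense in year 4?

Depreciable base = $58,390 − $9,600 = $48,790.
Sum of the years' digits = 4+3+2+1 = 10.
Year 1: $48,790 × 4/10 = $19,516. Book value $38,874.
Year 2: $48,790 × 3/10 = $14,637. Book value $24,237.
Year 3: $48,790 × 2/10 = $9,758. Book value $14,479.
Year 4: $48,790 × 1/10 = $4,879. Book value $9,600.

$4,879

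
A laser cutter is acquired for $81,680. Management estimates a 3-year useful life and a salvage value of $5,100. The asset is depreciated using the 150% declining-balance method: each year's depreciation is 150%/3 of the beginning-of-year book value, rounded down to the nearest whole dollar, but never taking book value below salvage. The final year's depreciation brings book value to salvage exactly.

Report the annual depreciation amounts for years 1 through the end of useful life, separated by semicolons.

$40,840; $20,420; $15,320

Depreciable base = $81,680 − $5,100 = $76,580.
Year 1: ⌊$81,680 × 150%/3⌋ = $40,840. Book value $40,840.
Year 2: ⌊$40,840 × 150%/3⌋ = $20,420. Book value $20,420.
Year 3 (final): $20,420 − $5,100 = $15,320. Book value $5,100.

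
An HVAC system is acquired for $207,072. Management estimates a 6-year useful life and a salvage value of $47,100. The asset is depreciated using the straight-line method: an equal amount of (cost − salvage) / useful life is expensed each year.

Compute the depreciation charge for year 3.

Depreciable base = $207,072 − $47,100 = $159,972.
Annual expense = $159,972 / 6 = $26,662.

$26,662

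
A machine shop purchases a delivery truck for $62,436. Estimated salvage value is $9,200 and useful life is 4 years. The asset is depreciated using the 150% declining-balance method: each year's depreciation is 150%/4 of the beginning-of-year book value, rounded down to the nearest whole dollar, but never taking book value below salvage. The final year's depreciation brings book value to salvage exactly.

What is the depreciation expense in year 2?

Depreciable base = $62,436 − $9,200 = $53,236.
Year 1: ⌊$62,436 × 150%/4⌋ = $23,413. Book value $39,023.
Year 2: ⌊$39,023 × 150%/4⌋ = $14,633. Book value $24,390.

$14,633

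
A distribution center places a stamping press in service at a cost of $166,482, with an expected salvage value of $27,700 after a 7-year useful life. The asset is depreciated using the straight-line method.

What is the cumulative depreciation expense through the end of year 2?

$39,652

Depreciable base = $166,482 − $27,700 = $138,782.
Annual expense = $138,782 / 7 = $19,826.
End of year 1: book value $146,656.
End of year 2: book value $126,830.
Accumulated through year 2 = $166,482 − $126,830 = $39,652.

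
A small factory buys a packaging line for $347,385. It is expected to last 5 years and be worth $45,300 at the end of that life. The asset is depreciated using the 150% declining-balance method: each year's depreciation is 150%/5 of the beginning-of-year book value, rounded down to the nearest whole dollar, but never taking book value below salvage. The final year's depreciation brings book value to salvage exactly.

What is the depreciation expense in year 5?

Depreciable base = $347,385 − $45,300 = $302,085.
Year 1: ⌊$347,385 × 150%/5⌋ = $104,215. Book value $243,170.
Year 2: ⌊$243,170 × 150%/5⌋ = $72,951. Book value $170,219.
Year 3: ⌊$170,219 × 150%/5⌋ = $51,065. Book value $119,154.
Year 4: ⌊$119,154 × 150%/5⌋ = $35,746. Book value $83,408.
Year 5 (final): $83,408 − $45,300 = $38,108. Book value $45,300.

$38,108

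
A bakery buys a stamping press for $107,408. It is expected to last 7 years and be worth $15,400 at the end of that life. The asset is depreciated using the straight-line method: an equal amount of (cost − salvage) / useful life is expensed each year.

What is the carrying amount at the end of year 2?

$81,120

Depreciable base = $107,408 − $15,400 = $92,008.
Annual expense = $92,008 / 7 = $13,144.
End of year 1: book value $94,264.
End of year 2: book value $81,120.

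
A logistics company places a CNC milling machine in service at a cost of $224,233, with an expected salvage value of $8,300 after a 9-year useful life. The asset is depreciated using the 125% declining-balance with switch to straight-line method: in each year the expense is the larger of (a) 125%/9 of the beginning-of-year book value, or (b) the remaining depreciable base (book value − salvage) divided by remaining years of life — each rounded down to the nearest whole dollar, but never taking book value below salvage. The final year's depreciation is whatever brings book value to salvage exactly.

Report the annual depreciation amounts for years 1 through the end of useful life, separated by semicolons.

Depreciable base = $224,233 − $8,300 = $215,933.
Year 1: DB = ⌊$224,233 × 125%/9⌋ = $31,143; SL = ⌊$215,933/9⌋ = $23,992 → take DB $31,143. Book value $193,090.
Year 2: DB = ⌊$193,090 × 125%/9⌋ = $26,818; SL = ⌊$184,790/8⌋ = $23,098 → take DB $26,818. Book value $166,272.
Year 3: DB = ⌊$166,272 × 125%/9⌋ = $23,093; SL = ⌊$157,972/7⌋ = $22,567 → take DB $23,093. Book value $143,179.
Year 4: DB = ⌊$143,179 × 125%/9⌋ = $19,885; SL = ⌊$134,879/6⌋ = $22,479 → take SL $22,479. Book value $120,700.
Year 5: DB = ⌊$120,700 × 125%/9⌋ = $16,763; SL = ⌊$112,400/5⌋ = $22,480 → take SL $22,480. Book value $98,220.
Year 6: DB = ⌊$98,220 × 125%/9⌋ = $13,641; SL = ⌊$89,920/4⌋ = $22,480 → take SL $22,480. Book value $75,740.
Year 7: DB = ⌊$75,740 × 125%/9⌋ = $10,519; SL = ⌊$67,440/3⌋ = $22,480 → take SL $22,480. Book value $53,260.
Year 8: DB = ⌊$53,260 × 125%/9⌋ = $7,397; SL = ⌊$44,960/2⌋ = $22,480 → take SL $22,480. Book value $30,780.
Year 9 (final): $30,780 − $8,300 = $22,480. Book value $8,300.

$31,143; $26,818; $23,093; $22,479; $22,480; $22,480; $22,480; $22,480; $22,480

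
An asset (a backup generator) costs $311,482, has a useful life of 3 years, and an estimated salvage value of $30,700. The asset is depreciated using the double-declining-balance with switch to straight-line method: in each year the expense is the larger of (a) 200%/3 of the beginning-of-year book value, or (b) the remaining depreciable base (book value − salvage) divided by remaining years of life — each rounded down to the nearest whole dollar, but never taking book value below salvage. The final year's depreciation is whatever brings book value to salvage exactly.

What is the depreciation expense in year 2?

$69,218

Depreciable base = $311,482 − $30,700 = $280,782.
Year 1: DB = ⌊$311,482 × 200%/3⌋ = $207,654; SL = ⌊$280,782/3⌋ = $93,594 → take DB $207,654. Book value $103,828.
Year 2: DB = ⌊$103,828 × 200%/3⌋ = $69,218; SL = ⌊$73,128/2⌋ = $36,564 → take DB $69,218. Book value $34,610.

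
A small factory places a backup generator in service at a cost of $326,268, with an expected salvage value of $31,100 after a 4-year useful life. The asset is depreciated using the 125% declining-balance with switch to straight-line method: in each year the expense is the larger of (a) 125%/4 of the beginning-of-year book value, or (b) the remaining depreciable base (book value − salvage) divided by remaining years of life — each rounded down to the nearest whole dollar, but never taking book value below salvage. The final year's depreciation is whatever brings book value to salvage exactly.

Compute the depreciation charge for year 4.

$61,557

Depreciable base = $326,268 − $31,100 = $295,168.
Year 1: DB = ⌊$326,268 × 125%/4⌋ = $101,958; SL = ⌊$295,168/4⌋ = $73,792 → take DB $101,958. Book value $224,310.
Year 2: DB = ⌊$224,310 × 125%/4⌋ = $70,096; SL = ⌊$193,210/3⌋ = $64,403 → take DB $70,096. Book value $154,214.
Year 3: DB = ⌊$154,214 × 125%/4⌋ = $48,191; SL = ⌊$123,114/2⌋ = $61,557 → take SL $61,557. Book value $92,657.
Year 4 (final): $92,657 − $31,100 = $61,557. Book value $31,100.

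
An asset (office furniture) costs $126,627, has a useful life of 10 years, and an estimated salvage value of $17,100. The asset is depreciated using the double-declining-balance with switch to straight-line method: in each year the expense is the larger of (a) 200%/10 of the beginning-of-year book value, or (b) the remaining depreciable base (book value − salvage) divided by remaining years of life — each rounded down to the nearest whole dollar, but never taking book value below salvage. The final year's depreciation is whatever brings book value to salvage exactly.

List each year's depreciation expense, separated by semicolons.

Depreciable base = $126,627 − $17,100 = $109,527.
Year 1: DB = ⌊$126,627 × 200%/10⌋ = $25,325; SL = ⌊$109,527/10⌋ = $10,952 → take DB $25,325. Book value $101,302.
Year 2: DB = ⌊$101,302 × 200%/10⌋ = $20,260; SL = ⌊$84,202/9⌋ = $9,355 → take DB $20,260. Book value $81,042.
Year 3: DB = ⌊$81,042 × 200%/10⌋ = $16,208; SL = ⌊$63,942/8⌋ = $7,992 → take DB $16,208. Book value $64,834.
Year 4: DB = ⌊$64,834 × 200%/10⌋ = $12,966; SL = ⌊$47,734/7⌋ = $6,819 → take DB $12,966. Book value $51,868.
Year 5: DB = ⌊$51,868 × 200%/10⌋ = $10,373; SL = ⌊$34,768/6⌋ = $5,794 → take DB $10,373. Book value $41,495.
Year 6: DB = ⌊$41,495 × 200%/10⌋ = $8,299; SL = ⌊$24,395/5⌋ = $4,879 → take DB $8,299. Book value $33,196.
Year 7: DB = ⌊$33,196 × 200%/10⌋ = $6,639; SL = ⌊$16,096/4⌋ = $4,024 → take DB $6,639. Book value $26,557.
Year 8: DB = ⌊$26,557 × 200%/10⌋ = $5,311; SL = ⌊$9,457/3⌋ = $3,152 → take DB $5,311. Book value $21,246.
Year 9: DB = ⌊$21,246 × 200%/10⌋ = $4,249; SL = ⌊$4,146/2⌋ = $2,073 → take DB $4,249, capped at $4,146. Book value $17,100.
Year 10 (final): $17,100 − $17,100 = $0. Book value $17,100.

$25,325; $20,260; $16,208; $12,966; $10,373; $8,299; $6,639; $5,311; $4,146; $0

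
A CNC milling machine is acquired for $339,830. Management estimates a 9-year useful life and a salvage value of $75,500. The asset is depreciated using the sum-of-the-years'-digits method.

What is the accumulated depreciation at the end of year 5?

$205,590

Depreciable base = $339,830 − $75,500 = $264,330.
Sum of the years' digits = 9+8+7+6+5+4+3+2+1 = 45.
Year 1: $264,330 × 9/45 = $52,866. Book value $286,964.
Year 2: $264,330 × 8/45 = $46,992. Book value $239,972.
Year 3: $264,330 × 7/45 = $41,118. Book value $198,854.
Year 4: $264,330 × 6/45 = $35,244. Book value $163,610.
Year 5: $264,330 × 5/45 = $29,370. Book value $134,240.
Accumulated through year 5 = $339,830 − $134,240 = $205,590.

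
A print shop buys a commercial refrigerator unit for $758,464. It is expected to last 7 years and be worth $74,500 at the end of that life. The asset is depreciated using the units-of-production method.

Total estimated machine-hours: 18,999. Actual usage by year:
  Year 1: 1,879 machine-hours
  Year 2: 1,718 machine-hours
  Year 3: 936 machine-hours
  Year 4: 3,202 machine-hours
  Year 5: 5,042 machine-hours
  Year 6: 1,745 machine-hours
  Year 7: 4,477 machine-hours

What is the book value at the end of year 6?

Depreciable base = $758,464 − $74,500 = $683,964.
Rate = $683,964 / 18,999 machine-hours = $36 per machine-hour.
Year 1: 1,879 × $36 = $67,644. Book value $690,820.
Year 2: 1,718 × $36 = $61,848. Book value $628,972.
Year 3: 936 × $36 = $33,696. Book value $595,276.
Year 4: 3,202 × $36 = $115,272. Book value $480,004.
Year 5: 5,042 × $36 = $181,512. Book value $298,492.
Year 6: 1,745 × $36 = $62,820. Book value $235,672.

$235,672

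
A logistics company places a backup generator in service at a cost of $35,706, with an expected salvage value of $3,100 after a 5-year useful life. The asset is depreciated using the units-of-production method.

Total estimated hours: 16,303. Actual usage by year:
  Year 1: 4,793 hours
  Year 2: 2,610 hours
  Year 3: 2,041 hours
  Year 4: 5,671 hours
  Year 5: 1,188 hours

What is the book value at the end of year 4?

Depreciable base = $35,706 − $3,100 = $32,606.
Rate = $32,606 / 16,303 hours = $2 per hour.
Year 1: 4,793 × $2 = $9,586. Book value $26,120.
Year 2: 2,610 × $2 = $5,220. Book value $20,900.
Year 3: 2,041 × $2 = $4,082. Book value $16,818.
Year 4: 5,671 × $2 = $11,342. Book value $5,476.

$5,476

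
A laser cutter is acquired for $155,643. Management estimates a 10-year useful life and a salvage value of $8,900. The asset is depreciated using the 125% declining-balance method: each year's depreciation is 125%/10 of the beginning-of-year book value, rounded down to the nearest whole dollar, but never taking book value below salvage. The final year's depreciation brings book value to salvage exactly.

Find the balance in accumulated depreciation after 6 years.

Depreciable base = $155,643 − $8,900 = $146,743.
Year 1: ⌊$155,643 × 125%/10⌋ = $19,455. Book value $136,188.
Year 2: ⌊$136,188 × 125%/10⌋ = $17,023. Book value $119,165.
Year 3: ⌊$119,165 × 125%/10⌋ = $14,895. Book value $104,270.
Year 4: ⌊$104,270 × 125%/10⌋ = $13,033. Book value $91,237.
Year 5: ⌊$91,237 × 125%/10⌋ = $11,404. Book value $79,833.
Year 6: ⌊$79,833 × 125%/10⌋ = $9,979. Book value $69,854.
Accumulated through year 6 = $155,643 − $69,854 = $85,789.

$85,789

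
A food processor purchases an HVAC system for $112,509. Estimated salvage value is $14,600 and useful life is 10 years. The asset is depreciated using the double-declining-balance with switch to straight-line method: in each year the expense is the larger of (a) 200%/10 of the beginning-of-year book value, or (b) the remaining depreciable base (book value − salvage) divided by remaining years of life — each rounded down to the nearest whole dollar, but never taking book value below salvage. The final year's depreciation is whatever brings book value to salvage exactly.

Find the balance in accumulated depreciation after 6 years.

Depreciable base = $112,509 − $14,600 = $97,909.
Year 1: DB = ⌊$112,509 × 200%/10⌋ = $22,501; SL = ⌊$97,909/10⌋ = $9,790 → take DB $22,501. Book value $90,008.
Year 2: DB = ⌊$90,008 × 200%/10⌋ = $18,001; SL = ⌊$75,408/9⌋ = $8,378 → take DB $18,001. Book value $72,007.
Year 3: DB = ⌊$72,007 × 200%/10⌋ = $14,401; SL = ⌊$57,407/8⌋ = $7,175 → take DB $14,401. Book value $57,606.
Year 4: DB = ⌊$57,606 × 200%/10⌋ = $11,521; SL = ⌊$43,006/7⌋ = $6,143 → take DB $11,521. Book value $46,085.
Year 5: DB = ⌊$46,085 × 200%/10⌋ = $9,217; SL = ⌊$31,485/6⌋ = $5,247 → take DB $9,217. Book value $36,868.
Year 6: DB = ⌊$36,868 × 200%/10⌋ = $7,373; SL = ⌊$22,268/5⌋ = $4,453 → take DB $7,373. Book value $29,495.
Accumulated through year 6 = $112,509 − $29,495 = $83,014.

$83,014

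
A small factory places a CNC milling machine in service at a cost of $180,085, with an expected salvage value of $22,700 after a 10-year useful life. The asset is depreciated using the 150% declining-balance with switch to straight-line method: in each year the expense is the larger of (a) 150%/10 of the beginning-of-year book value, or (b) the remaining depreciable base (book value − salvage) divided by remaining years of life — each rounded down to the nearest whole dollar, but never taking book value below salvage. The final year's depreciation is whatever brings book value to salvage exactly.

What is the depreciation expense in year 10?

Depreciable base = $180,085 − $22,700 = $157,385.
Year 1: DB = ⌊$180,085 × 150%/10⌋ = $27,012; SL = ⌊$157,385/10⌋ = $15,738 → take DB $27,012. Book value $153,073.
Year 2: DB = ⌊$153,073 × 150%/10⌋ = $22,960; SL = ⌊$130,373/9⌋ = $14,485 → take DB $22,960. Book value $130,113.
Year 3: DB = ⌊$130,113 × 150%/10⌋ = $19,516; SL = ⌊$107,413/8⌋ = $13,426 → take DB $19,516. Book value $110,597.
Year 4: DB = ⌊$110,597 × 150%/10⌋ = $16,589; SL = ⌊$87,897/7⌋ = $12,556 → take DB $16,589. Book value $94,008.
Year 5: DB = ⌊$94,008 × 150%/10⌋ = $14,101; SL = ⌊$71,308/6⌋ = $11,884 → take DB $14,101. Book value $79,907.
Year 6: DB = ⌊$79,907 × 150%/10⌋ = $11,986; SL = ⌊$57,207/5⌋ = $11,441 → take DB $11,986. Book value $67,921.
Year 7: DB = ⌊$67,921 × 150%/10⌋ = $10,188; SL = ⌊$45,221/4⌋ = $11,305 → take SL $11,305. Book value $56,616.
Year 8: DB = ⌊$56,616 × 150%/10⌋ = $8,492; SL = ⌊$33,916/3⌋ = $11,305 → take SL $11,305. Book value $45,311.
Year 9: DB = ⌊$45,311 × 150%/10⌋ = $6,796; SL = ⌊$22,611/2⌋ = $11,305 → take SL $11,305. Book value $34,006.
Year 10 (final): $34,006 − $22,700 = $11,306. Book value $22,700.

$11,306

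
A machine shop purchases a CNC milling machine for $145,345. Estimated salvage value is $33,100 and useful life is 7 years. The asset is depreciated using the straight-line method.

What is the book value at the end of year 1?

$129,310

Depreciable base = $145,345 − $33,100 = $112,245.
Annual expense = $112,245 / 7 = $16,035.
End of year 1: book value $129,310.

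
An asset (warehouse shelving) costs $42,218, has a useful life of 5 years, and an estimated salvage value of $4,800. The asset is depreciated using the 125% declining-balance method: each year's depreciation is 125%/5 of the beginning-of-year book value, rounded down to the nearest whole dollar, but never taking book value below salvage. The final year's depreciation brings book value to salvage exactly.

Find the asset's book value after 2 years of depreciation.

$23,748

Depreciable base = $42,218 − $4,800 = $37,418.
Year 1: ⌊$42,218 × 125%/5⌋ = $10,554. Book value $31,664.
Year 2: ⌊$31,664 × 125%/5⌋ = $7,916. Book value $23,748.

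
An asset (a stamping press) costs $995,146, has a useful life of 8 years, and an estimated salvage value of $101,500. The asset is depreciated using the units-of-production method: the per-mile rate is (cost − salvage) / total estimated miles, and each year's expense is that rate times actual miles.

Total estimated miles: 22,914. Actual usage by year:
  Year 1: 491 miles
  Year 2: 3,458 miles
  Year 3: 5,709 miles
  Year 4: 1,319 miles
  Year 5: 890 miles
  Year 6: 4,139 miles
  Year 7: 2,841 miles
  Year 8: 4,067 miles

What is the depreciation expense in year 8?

$158,613

Depreciable base = $995,146 − $101,500 = $893,646.
Rate = $893,646 / 22,914 miles = $39 per mile.
Year 1: 491 × $39 = $19,149. Book value $975,997.
Year 2: 3,458 × $39 = $134,862. Book value $841,135.
Year 3: 5,709 × $39 = $222,651. Book value $618,484.
Year 4: 1,319 × $39 = $51,441. Book value $567,043.
Year 5: 890 × $39 = $34,710. Book value $532,333.
Year 6: 4,139 × $39 = $161,421. Book value $370,912.
Year 7: 2,841 × $39 = $110,799. Book value $260,113.
Year 8: 4,067 × $39 = $158,613. Book value $101,500.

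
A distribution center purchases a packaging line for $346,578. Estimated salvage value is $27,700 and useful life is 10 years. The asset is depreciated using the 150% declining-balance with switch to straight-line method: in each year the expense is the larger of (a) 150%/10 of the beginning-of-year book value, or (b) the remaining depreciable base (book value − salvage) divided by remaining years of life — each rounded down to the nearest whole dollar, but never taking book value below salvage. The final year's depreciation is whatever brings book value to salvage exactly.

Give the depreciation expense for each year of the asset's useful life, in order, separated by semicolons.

$51,986; $44,188; $37,560; $31,926; $27,137; $25,216; $25,216; $25,216; $25,216; $25,217

Depreciable base = $346,578 − $27,700 = $318,878.
Year 1: DB = ⌊$346,578 × 150%/10⌋ = $51,986; SL = ⌊$318,878/10⌋ = $31,887 → take DB $51,986. Book value $294,592.
Year 2: DB = ⌊$294,592 × 150%/10⌋ = $44,188; SL = ⌊$266,892/9⌋ = $29,654 → take DB $44,188. Book value $250,404.
Year 3: DB = ⌊$250,404 × 150%/10⌋ = $37,560; SL = ⌊$222,704/8⌋ = $27,838 → take DB $37,560. Book value $212,844.
Year 4: DB = ⌊$212,844 × 150%/10⌋ = $31,926; SL = ⌊$185,144/7⌋ = $26,449 → take DB $31,926. Book value $180,918.
Year 5: DB = ⌊$180,918 × 150%/10⌋ = $27,137; SL = ⌊$153,218/6⌋ = $25,536 → take DB $27,137. Book value $153,781.
Year 6: DB = ⌊$153,781 × 150%/10⌋ = $23,067; SL = ⌊$126,081/5⌋ = $25,216 → take SL $25,216. Book value $128,565.
Year 7: DB = ⌊$128,565 × 150%/10⌋ = $19,284; SL = ⌊$100,865/4⌋ = $25,216 → take SL $25,216. Book value $103,349.
Year 8: DB = ⌊$103,349 × 150%/10⌋ = $15,502; SL = ⌊$75,649/3⌋ = $25,216 → take SL $25,216. Book value $78,133.
Year 9: DB = ⌊$78,133 × 150%/10⌋ = $11,719; SL = ⌊$50,433/2⌋ = $25,216 → take SL $25,216. Book value $52,917.
Year 10 (final): $52,917 − $27,700 = $25,217. Book value $27,700.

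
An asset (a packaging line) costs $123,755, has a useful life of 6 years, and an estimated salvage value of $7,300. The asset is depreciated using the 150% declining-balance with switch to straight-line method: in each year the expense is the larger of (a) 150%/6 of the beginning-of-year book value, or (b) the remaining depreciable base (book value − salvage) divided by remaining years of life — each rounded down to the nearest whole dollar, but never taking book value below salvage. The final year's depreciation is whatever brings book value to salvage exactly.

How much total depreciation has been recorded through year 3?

Depreciable base = $123,755 − $7,300 = $116,455.
Year 1: DB = ⌊$123,755 × 150%/6⌋ = $30,938; SL = ⌊$116,455/6⌋ = $19,409 → take DB $30,938. Book value $92,817.
Year 2: DB = ⌊$92,817 × 150%/6⌋ = $23,204; SL = ⌊$85,517/5⌋ = $17,103 → take DB $23,204. Book value $69,613.
Year 3: DB = ⌊$69,613 × 150%/6⌋ = $17,403; SL = ⌊$62,313/4⌋ = $15,578 → take DB $17,403. Book value $52,210.
Accumulated through year 3 = $123,755 − $52,210 = $71,545.

$71,545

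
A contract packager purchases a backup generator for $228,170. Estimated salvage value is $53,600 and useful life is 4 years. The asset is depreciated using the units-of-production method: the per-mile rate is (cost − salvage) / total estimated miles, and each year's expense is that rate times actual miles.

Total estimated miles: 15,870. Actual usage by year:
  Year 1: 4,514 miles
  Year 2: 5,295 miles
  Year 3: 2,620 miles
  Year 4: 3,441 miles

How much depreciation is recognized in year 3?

$28,820

Depreciable base = $228,170 − $53,600 = $174,570.
Rate = $174,570 / 15,870 miles = $11 per mile.
Year 1: 4,514 × $11 = $49,654. Book value $178,516.
Year 2: 5,295 × $11 = $58,245. Book value $120,271.
Year 3: 2,620 × $11 = $28,820. Book value $91,451.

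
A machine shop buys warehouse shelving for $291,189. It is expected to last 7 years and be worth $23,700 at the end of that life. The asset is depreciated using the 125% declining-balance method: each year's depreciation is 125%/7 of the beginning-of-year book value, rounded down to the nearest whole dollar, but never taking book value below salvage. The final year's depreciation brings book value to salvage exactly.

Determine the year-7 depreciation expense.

Depreciable base = $291,189 − $23,700 = $267,489.
Year 1: ⌊$291,189 × 125%/7⌋ = $51,998. Book value $239,191.
Year 2: ⌊$239,191 × 125%/7⌋ = $42,712. Book value $196,479.
Year 3: ⌊$196,479 × 125%/7⌋ = $35,085. Book value $161,394.
Year 4: ⌊$161,394 × 125%/7⌋ = $28,820. Book value $132,574.
Year 5: ⌊$132,574 × 125%/7⌋ = $23,673. Book value $108,901.
Year 6: ⌊$108,901 × 125%/7⌋ = $19,446. Book value $89,455.
Year 7 (final): $89,455 − $23,700 = $65,755. Book value $23,700.

$65,755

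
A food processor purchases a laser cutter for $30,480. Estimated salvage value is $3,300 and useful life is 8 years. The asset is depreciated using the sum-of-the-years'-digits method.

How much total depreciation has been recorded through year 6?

$24,915

Depreciable base = $30,480 − $3,300 = $27,180.
Sum of the years' digits = 8+7+6+5+4+3+2+1 = 36.
Year 1: $27,180 × 8/36 = $6,040. Book value $24,440.
Year 2: $27,180 × 7/36 = $5,285. Book value $19,155.
Year 3: $27,180 × 6/36 = $4,530. Book value $14,625.
Year 4: $27,180 × 5/36 = $3,775. Book value $10,850.
Year 5: $27,180 × 4/36 = $3,020. Book value $7,830.
Year 6: $27,180 × 3/36 = $2,265. Book value $5,565.
Accumulated through year 6 = $30,480 − $5,565 = $24,915.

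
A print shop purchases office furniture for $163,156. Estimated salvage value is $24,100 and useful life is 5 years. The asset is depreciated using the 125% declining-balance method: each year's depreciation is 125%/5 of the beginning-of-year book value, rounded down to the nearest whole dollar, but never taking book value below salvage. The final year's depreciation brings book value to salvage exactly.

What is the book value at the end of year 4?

$51,624

Depreciable base = $163,156 − $24,100 = $139,056.
Year 1: ⌊$163,156 × 125%/5⌋ = $40,789. Book value $122,367.
Year 2: ⌊$122,367 × 125%/5⌋ = $30,591. Book value $91,776.
Year 3: ⌊$91,776 × 125%/5⌋ = $22,944. Book value $68,832.
Year 4: ⌊$68,832 × 125%/5⌋ = $17,208. Book value $51,624.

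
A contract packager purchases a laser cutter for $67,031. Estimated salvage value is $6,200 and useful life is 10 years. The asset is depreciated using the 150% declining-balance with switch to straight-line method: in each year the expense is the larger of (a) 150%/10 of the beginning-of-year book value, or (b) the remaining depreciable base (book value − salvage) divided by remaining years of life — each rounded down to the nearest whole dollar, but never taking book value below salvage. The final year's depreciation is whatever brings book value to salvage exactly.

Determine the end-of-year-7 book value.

$20,327

Depreciable base = $67,031 − $6,200 = $60,831.
Year 1: DB = ⌊$67,031 × 150%/10⌋ = $10,054; SL = ⌊$60,831/10⌋ = $6,083 → take DB $10,054. Book value $56,977.
Year 2: DB = ⌊$56,977 × 150%/10⌋ = $8,546; SL = ⌊$50,777/9⌋ = $5,641 → take DB $8,546. Book value $48,431.
Year 3: DB = ⌊$48,431 × 150%/10⌋ = $7,264; SL = ⌊$42,231/8⌋ = $5,278 → take DB $7,264. Book value $41,167.
Year 4: DB = ⌊$41,167 × 150%/10⌋ = $6,175; SL = ⌊$34,967/7⌋ = $4,995 → take DB $6,175. Book value $34,992.
Year 5: DB = ⌊$34,992 × 150%/10⌋ = $5,248; SL = ⌊$28,792/6⌋ = $4,798 → take DB $5,248. Book value $29,744.
Year 6: DB = ⌊$29,744 × 150%/10⌋ = $4,461; SL = ⌊$23,544/5⌋ = $4,708 → take SL $4,708. Book value $25,036.
Year 7: DB = ⌊$25,036 × 150%/10⌋ = $3,755; SL = ⌊$18,836/4⌋ = $4,709 → take SL $4,709. Book value $20,327.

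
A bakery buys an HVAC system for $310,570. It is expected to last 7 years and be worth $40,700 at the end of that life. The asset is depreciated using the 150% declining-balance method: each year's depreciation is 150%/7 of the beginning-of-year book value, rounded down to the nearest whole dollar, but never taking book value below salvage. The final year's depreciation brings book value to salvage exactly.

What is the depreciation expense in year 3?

$41,085

Depreciable base = $310,570 − $40,700 = $269,870.
Year 1: ⌊$310,570 × 150%/7⌋ = $66,550. Book value $244,020.
Year 2: ⌊$244,020 × 150%/7⌋ = $52,290. Book value $191,730.
Year 3: ⌊$191,730 × 150%/7⌋ = $41,085. Book value $150,645.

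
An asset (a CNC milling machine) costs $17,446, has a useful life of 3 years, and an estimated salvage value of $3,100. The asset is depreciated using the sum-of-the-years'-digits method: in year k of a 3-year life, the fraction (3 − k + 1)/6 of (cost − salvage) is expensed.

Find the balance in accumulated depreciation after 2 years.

Depreciable base = $17,446 − $3,100 = $14,346.
Sum of the years' digits = 3+2+1 = 6.
Year 1: $14,346 × 3/6 = $7,173. Book value $10,273.
Year 2: $14,346 × 2/6 = $4,782. Book value $5,491.
Accumulated through year 2 = $17,446 − $5,491 = $11,955.

$11,955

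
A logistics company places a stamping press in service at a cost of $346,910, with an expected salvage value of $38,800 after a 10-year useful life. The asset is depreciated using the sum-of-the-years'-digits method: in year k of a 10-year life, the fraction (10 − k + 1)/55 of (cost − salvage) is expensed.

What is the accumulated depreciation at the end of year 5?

$224,080

Depreciable base = $346,910 − $38,800 = $308,110.
Sum of the years' digits = 10+9+8+7+6+5+4+3+2+1 = 55.
Year 1: $308,110 × 10/55 = $56,020. Book value $290,890.
Year 2: $308,110 × 9/55 = $50,418. Book value $240,472.
Year 3: $308,110 × 8/55 = $44,816. Book value $195,656.
Year 4: $308,110 × 7/55 = $39,214. Book value $156,442.
Year 5: $308,110 × 6/55 = $33,612. Book value $122,830.
Accumulated through year 5 = $346,910 − $122,830 = $224,080.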